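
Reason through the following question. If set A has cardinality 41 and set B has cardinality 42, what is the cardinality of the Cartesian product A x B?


The Cartesian product A x B contains all ordered pairs (a, b).
|A x B| = |A| * |B| = 41 * 42 = 1722

1722


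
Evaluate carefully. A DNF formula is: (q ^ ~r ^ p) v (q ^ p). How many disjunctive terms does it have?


A DNF formula is a disjunction of terms (conjunctions).
Terms are separated by v.
Counting the disjuncts: 2 terms.

2


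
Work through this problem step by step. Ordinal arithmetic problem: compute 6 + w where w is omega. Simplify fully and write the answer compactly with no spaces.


Compute 6 + w.
Ordinal + is associative but NOT commutative; for finite n>0, n + w = w but w + n stays w+n.
Any finite left addend is absorbed by w on the right: 6 + w = w.
Result = w

w


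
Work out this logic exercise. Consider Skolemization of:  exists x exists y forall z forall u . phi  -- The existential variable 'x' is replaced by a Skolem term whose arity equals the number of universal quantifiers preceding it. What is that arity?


Quantifier prefix: exists x exists y forall z forall u
'x' is existentially quantified at position 1.
No universal quantifiers precede it.
Skolem function arity = 0 (a Skolem constant)

0


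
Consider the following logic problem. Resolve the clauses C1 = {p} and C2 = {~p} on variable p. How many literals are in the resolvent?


Remove p from C1 and ~p from C2.
C1 remainder: {}
C2 remainder: {}
Union (resolvent): {} (empty clause)
Resolvent has 0 literal(s).

0


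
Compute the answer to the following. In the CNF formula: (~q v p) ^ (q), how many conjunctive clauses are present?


A CNF formula is a conjunction of clauses.
Clauses are separated by ^.
Counting the conjuncts: 2 clauses.

2


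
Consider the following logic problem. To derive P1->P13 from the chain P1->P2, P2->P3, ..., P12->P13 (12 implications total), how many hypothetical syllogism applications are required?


With 12 implications in a chain connecting 13 propositions:
P1->P2, P2->P3, ..., P12->P13
Steps needed = (number of implications) - 1 = 12 - 1 = 11

11


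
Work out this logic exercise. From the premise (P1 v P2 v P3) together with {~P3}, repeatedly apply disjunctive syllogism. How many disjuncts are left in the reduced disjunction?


Original disjuncts (3): P1, P2, P3
Negated (eliminate): ~P3
Remaining disjuncts: P1, P2
Count = 3 - 1 = 2

2


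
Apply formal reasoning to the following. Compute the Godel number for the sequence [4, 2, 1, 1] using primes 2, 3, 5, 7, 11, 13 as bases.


Encode each element as an exponent of the corresponding prime:
  2^4 = 16
  3^2 = 9
  5^1 = 5
  7^1 = 7
Product = 16 * 9 * 5 * 7 = 5040

5040


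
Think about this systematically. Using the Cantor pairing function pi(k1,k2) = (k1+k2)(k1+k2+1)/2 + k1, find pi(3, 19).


k1 + k2 = 22
(k1+k2)(k1+k2+1)/2 = 22 * 23 / 2 = 253
pi = 253 + 3 = 256

256


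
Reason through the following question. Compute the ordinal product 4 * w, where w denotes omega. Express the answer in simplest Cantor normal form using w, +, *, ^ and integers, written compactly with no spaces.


Compute 4 * w.
Ordinal * is associative and left-distributive over +, but NOT commutative; for finite n>1, n*w = w but w*n stays w*n.
For finite n>0, n * w = sup{n*k : k<w} = w. So 4 * w = w.
Result = w

w


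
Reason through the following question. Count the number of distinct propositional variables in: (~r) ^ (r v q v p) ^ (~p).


Identify each variable that appears in the formula.
Variables found: p, q, r
Count = 3

3


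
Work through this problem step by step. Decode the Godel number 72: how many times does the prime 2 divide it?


Factorize 72 by dividing by 2 repeatedly.
Division steps: 2 divides 72 exactly 3 time(s).
Exponent of 2 = 3

3


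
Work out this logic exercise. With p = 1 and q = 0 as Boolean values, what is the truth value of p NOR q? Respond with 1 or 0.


p = 1, q = 0
Operation: p NOR q
Evaluate: 1 NOR 0 = 0

0


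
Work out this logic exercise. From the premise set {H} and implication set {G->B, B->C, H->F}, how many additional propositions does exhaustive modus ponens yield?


Initial facts: {H}
Apply modus ponens to closure:
  H and H->F  =>  F
Final known: {F, H}
New propositions: {F}
Count = 1

1


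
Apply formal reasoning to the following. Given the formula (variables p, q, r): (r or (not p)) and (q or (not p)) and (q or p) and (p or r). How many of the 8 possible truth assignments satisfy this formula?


Evaluate all 8 assignments for p, q, r:
p=0, q=0, r=0: 0
p=0, q=0, r=1: 0
p=0, q=1, r=0: 0
p=0, q=1, r=1: 1
p=1, q=0, r=0: 0
p=1, q=0, r=1: 0
p=1, q=1, r=0: 0
p=1, q=1, r=1: 1
Satisfying count = 2

2


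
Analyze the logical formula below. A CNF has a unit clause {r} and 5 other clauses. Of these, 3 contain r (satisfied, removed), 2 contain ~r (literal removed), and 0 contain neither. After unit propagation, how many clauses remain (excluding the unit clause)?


Satisfied (removed): 3
Shortened (remain): 2
Unchanged (remain): 0
Remaining = 2 + 0 = 2

2


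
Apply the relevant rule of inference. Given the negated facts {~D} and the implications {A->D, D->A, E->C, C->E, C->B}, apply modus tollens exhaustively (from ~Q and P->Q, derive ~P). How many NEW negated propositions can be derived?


Initial negated facts: {~D}
Apply modus tollens to closure:
  ~D and A->D  =>  ~A
Final negated: {~A, ~D}
New negations: {~A}
Count = 1

1


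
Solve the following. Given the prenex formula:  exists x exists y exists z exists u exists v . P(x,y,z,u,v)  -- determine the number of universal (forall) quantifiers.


Quantifier prefix: exists x exists y exists z exists u exists v
Mark each quantifier type:
  E E E E E
Universal count = 0, Existential count = 5
Asked for universal (forall) quantifiers: 0

0


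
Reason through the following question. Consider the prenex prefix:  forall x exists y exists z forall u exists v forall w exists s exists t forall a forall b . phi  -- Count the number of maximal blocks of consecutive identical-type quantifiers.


Quantifier-type sequence: A E E A E A E E A A  (A=forall, E=exists)
Group into maximal same-type runs:
  Ax1 | Ex2 | Ax1 | Ex1 | Ax1 | Ex2 | Ax2
Number of blocks = 7

7


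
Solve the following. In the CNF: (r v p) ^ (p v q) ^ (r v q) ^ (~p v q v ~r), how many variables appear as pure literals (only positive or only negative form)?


Check each variable for pure literal status:
p: mixed (not pure)
q: pure positive
r: mixed (not pure)
Pure literal count = 1

1


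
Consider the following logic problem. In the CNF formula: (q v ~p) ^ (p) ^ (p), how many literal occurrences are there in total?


Counting literals in each clause:
Clause 1: 2 literal(s)
Clause 2: 1 literal(s)
Clause 3: 1 literal(s)
Total = 4

4


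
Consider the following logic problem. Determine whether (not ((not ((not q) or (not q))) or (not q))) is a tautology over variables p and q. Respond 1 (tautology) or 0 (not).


Check all 4 assignments:
p=0, q=0: 0
p=0, q=1: 0
p=1, q=0: 0
p=1, q=1: 0
Satisfying count = 0/4.
Tautology iff count = 4: no.

0


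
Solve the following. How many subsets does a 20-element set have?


The power set of a set with n elements has 2^n elements.
|P(S)| = 2^20 = 1048576

1048576


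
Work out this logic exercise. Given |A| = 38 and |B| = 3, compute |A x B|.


The Cartesian product A x B contains all ordered pairs (a, b).
|A x B| = |A| * |B| = 38 * 3 = 114

114


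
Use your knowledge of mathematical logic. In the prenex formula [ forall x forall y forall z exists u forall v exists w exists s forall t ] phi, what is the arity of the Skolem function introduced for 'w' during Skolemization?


Quantifier prefix: forall x forall y forall z exists u forall v exists w exists s forall t
'w' is existentially quantified at position 6.
Universal variables preceding it: x, y, z, v
Skolem function arity = 4

4


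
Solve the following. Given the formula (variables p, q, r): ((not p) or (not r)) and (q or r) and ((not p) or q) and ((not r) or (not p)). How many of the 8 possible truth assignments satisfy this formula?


Evaluate all 8 assignments for p, q, r:
p=0, q=0, r=0: 0
p=0, q=0, r=1: 1
p=0, q=1, r=0: 1
p=0, q=1, r=1: 1
p=1, q=0, r=0: 0
p=1, q=0, r=1: 0
p=1, q=1, r=0: 1
p=1, q=1, r=1: 0
Satisfying count = 4

4


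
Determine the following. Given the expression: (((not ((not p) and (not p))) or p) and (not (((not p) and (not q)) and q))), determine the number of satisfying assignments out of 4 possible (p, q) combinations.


Check all 4 assignments:
p=0, q=0: 0
p=0, q=1: 0
p=1, q=0: 1
p=1, q=1: 1
Count of True = 2

2


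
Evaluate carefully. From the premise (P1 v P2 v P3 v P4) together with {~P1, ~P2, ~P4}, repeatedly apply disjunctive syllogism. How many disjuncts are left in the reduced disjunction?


Original disjuncts (4): P1, P2, P3, P4
Negated (eliminate): ~P1, ~P2, ~P4
Remaining disjuncts: P3
Count = 4 - 3 = 1

1


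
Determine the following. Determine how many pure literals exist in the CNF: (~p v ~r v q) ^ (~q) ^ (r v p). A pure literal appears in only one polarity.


Check each variable for pure literal status:
p: mixed (not pure)
q: mixed (not pure)
r: mixed (not pure)
Pure literal count = 0

0


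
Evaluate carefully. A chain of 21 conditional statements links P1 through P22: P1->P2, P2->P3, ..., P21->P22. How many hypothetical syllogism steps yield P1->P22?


With 21 implications in a chain connecting 22 propositions:
P1->P2, P2->P3, ..., P21->P22
Steps needed = (number of implications) - 1 = 21 - 1 = 20

20


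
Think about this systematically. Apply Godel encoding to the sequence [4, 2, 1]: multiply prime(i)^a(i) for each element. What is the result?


Encode each element as an exponent of the corresponding prime:
  2^4 = 16
  3^2 = 9
  5^1 = 5
Product = 16 * 9 * 5 = 720

720


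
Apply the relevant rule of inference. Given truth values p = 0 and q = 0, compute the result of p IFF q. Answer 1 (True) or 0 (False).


p = 0, q = 0
Operation: p IFF q
Evaluate: 0 IFF 0 = 1

1


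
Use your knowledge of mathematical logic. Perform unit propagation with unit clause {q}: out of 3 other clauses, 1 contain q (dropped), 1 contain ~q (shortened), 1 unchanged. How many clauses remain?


Satisfied (removed): 1
Shortened (remain): 1
Unchanged (remain): 1
Remaining = 1 + 1 = 2

2


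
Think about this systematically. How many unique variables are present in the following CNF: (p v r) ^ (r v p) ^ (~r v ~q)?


Identify each variable that appears in the formula.
Variables found: p, q, r
Count = 3

3


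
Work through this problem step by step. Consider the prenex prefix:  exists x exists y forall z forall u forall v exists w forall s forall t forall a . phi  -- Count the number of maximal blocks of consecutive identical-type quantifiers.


Quantifier-type sequence: E E A A A E A A A  (A=forall, E=exists)
Group into maximal same-type runs:
  Ex2 | Ax3 | Ex1 | Ax3
Number of blocks = 4

4


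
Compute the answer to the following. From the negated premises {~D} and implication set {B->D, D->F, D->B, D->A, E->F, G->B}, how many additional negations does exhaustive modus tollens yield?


Initial negated facts: {~D}
Apply modus tollens to closure:
  ~D and B->D  =>  ~B
  ~B and G->B  =>  ~G
Final negated: {~B, ~D, ~G}
New negations: {~B, ~G}
Count = 2

2


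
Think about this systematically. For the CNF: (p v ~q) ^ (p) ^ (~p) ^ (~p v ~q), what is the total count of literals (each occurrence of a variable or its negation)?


Counting literals in each clause:
Clause 1: 2 literal(s)
Clause 2: 1 literal(s)
Clause 3: 1 literal(s)
Clause 4: 2 literal(s)
Total = 6

6


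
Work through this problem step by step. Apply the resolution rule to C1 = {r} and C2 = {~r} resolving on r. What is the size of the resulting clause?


Remove r from C1 and ~r from C2.
C1 remainder: {}
C2 remainder: {}
Union (resolvent): {} (empty clause)
Resolvent has 0 literal(s).

0


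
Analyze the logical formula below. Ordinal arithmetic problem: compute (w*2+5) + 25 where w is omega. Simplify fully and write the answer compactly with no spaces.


Compute (w*2+5) + 25.
Ordinal + is associative but NOT commutative; for finite n>0, n + w = w but w + n stays w+n.
By associativity: (w*2+5) + 25 = w*2 + (5+25) = w*2+30.
Result = w*2+30

w*2+30


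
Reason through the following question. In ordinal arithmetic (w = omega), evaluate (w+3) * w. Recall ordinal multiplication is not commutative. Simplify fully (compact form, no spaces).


Compute (w+3) * w.
Ordinal * is associative and left-distributive over +, but NOT commutative; for finite n>1, n*w = w but w*n stays w*n.
(w+3) * w = sup{(w+3)*k : k<w} = sup{w*k+3} = w^2 (the +3 tail is absorbed in the limit).
Result = w^2

w^2


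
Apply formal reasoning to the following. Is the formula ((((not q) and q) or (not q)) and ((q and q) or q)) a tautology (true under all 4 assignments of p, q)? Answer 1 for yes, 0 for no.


Check all 4 assignments:
p=0, q=0: 0
p=0, q=1: 0
p=1, q=0: 0
p=1, q=1: 0
Satisfying count = 0/4.
Tautology iff count = 4: no.

0


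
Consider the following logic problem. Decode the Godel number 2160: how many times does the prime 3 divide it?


Factorize 2160 by dividing by 3 repeatedly.
Division steps: 3 divides 2160 exactly 3 time(s).
Exponent of 3 = 3

3


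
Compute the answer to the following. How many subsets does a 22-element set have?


The power set of a set with n elements has 2^n elements.
|P(S)| = 2^22 = 4194304

4194304


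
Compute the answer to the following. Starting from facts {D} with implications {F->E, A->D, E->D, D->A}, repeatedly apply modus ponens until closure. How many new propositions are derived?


Initial facts: {D}
Apply modus ponens to closure:
  D and D->A  =>  A
Final known: {A, D}
New propositions: {A}
Count = 1

1


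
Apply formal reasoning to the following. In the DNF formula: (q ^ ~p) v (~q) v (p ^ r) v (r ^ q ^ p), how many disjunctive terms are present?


A DNF formula is a disjunction of terms (conjunctions).
Terms are separated by v.
Counting the disjuncts: 4 terms.

4


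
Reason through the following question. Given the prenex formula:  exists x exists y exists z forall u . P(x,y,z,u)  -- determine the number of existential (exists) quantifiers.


Quantifier prefix: exists x exists y exists z forall u
Mark each quantifier type:
  E E E U
Universal count = 1, Existential count = 3
Asked for existential (exists) quantifiers: 3

3


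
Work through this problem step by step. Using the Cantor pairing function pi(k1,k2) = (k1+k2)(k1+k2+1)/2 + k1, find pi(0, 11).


k1 + k2 = 11
(k1+k2)(k1+k2+1)/2 = 11 * 12 / 2 = 66
pi = 66 + 0 = 66

66


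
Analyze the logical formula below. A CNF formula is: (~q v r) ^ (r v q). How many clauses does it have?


A CNF formula is a conjunction of clauses.
Clauses are separated by ^.
Counting the conjuncts: 2 clauses.

2


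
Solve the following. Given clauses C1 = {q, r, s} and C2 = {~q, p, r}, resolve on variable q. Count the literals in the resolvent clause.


Remove q from C1 and ~q from C2.
C1 remainder: {r, s}
C2 remainder: {p, r}
Union (resolvent): {p, r, s}
Resolvent has 3 literal(s).

3


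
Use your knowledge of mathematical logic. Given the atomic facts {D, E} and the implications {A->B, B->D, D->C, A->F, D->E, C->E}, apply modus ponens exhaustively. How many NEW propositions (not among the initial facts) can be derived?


Initial facts: {D, E}
Apply modus ponens to closure:
  D and D->C  =>  C
Final known: {C, D, E}
New propositions: {C}
Count = 1

1


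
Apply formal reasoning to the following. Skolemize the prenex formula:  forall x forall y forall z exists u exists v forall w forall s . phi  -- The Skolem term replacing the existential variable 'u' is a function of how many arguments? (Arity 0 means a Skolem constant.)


Quantifier prefix: forall x forall y forall z exists u exists v forall w forall s
'u' is existentially quantified at position 4.
Universal variables preceding it: x, y, z
Skolem function arity = 3

3


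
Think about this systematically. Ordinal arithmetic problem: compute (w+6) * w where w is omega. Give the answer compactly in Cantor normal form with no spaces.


Compute (w+6) * w.
Ordinal * is associative and left-distributive over +, but NOT commutative; for finite n>1, n*w = w but w*n stays w*n.
(w+6) * w = sup{(w+6)*k : k<w} = sup{w*k+6} = w^2 (the +6 tail is absorbed in the limit).
Result = w^2

w^2


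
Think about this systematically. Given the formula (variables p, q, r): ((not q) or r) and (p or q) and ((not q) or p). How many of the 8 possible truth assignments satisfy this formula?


Evaluate all 8 assignments for p, q, r:
p=0, q=0, r=0: 0
p=0, q=0, r=1: 0
p=0, q=1, r=0: 0
p=0, q=1, r=1: 0
p=1, q=0, r=0: 1
p=1, q=0, r=1: 1
p=1, q=1, r=0: 0
p=1, q=1, r=1: 1
Satisfying count = 3

3


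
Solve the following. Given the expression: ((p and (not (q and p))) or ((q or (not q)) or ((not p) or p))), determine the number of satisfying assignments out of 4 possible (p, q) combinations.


Check all 4 assignments:
p=0, q=0: 1
p=0, q=1: 1
p=1, q=0: 1
p=1, q=1: 1
Count of True = 4

4


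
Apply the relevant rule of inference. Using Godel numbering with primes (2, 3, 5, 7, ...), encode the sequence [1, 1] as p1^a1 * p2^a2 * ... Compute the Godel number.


Encode each element as an exponent of the corresponding prime:
  2^1 = 2
  3^1 = 3
Product = 2 * 3 = 6

6


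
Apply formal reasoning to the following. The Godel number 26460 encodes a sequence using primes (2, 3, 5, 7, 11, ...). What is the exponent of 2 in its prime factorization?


Factorize 26460 by dividing by 2 repeatedly.
Division steps: 2 divides 26460 exactly 2 time(s).
Exponent of 2 = 2

2


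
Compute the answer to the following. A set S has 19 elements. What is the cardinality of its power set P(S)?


The power set of a set with n elements has 2^n elements.
|P(S)| = 2^19 = 524288

524288


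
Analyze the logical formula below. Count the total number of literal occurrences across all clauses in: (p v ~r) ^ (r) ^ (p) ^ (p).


Counting literals in each clause:
Clause 1: 2 literal(s)
Clause 2: 1 literal(s)
Clause 3: 1 literal(s)
Clause 4: 1 literal(s)
Total = 5

5


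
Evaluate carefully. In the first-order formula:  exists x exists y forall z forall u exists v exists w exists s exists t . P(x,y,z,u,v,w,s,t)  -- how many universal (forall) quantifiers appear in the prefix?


Quantifier prefix: exists x exists y forall z forall u exists v exists w exists s exists t
Mark each quantifier type:
  E E U U E E E E
Universal count = 2, Existential count = 6
Asked for universal (forall) quantifiers: 2

2


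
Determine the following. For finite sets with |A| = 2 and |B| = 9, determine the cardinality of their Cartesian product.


The Cartesian product A x B contains all ordered pairs (a, b).
|A x B| = |A| * |B| = 2 * 9 = 18

18


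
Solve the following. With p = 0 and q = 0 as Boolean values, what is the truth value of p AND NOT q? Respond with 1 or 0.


p = 0, q = 0
Operation: p AND NOT q
Evaluate: 0 AND NOT 0 = 0

0


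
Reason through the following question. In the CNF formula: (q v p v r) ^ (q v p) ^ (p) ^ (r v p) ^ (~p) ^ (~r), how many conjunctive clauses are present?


A CNF formula is a conjunction of clauses.
Clauses are separated by ^.
Counting the conjuncts: 6 clauses.

6


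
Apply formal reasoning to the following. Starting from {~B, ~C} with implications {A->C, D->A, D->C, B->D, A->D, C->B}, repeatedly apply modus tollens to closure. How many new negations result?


Initial negated facts: {~B, ~C}
Apply modus tollens to closure:
  ~C and A->C  =>  ~A
  ~A and D->A  =>  ~D
Final negated: {~A, ~B, ~C, ~D}
New negations: {~A, ~D}
Count = 2

2


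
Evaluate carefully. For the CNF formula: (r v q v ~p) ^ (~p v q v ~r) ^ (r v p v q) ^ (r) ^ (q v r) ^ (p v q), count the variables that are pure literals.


Check each variable for pure literal status:
p: mixed (not pure)
q: pure positive
r: mixed (not pure)
Pure literal count = 1

1


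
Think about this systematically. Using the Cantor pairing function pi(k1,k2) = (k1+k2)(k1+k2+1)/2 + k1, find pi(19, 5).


k1 + k2 = 24
(k1+k2)(k1+k2+1)/2 = 24 * 25 / 2 = 300
pi = 300 + 19 = 319

319


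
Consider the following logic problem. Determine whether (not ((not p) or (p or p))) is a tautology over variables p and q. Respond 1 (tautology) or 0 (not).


Check all 4 assignments:
p=0, q=0: 0
p=0, q=1: 0
p=1, q=0: 0
p=1, q=1: 0
Satisfying count = 0/4.
Tautology iff count = 4: no.

0


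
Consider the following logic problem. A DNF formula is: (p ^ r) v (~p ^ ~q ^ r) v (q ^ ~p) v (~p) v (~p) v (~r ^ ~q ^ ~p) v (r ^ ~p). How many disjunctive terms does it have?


A DNF formula is a disjunction of terms (conjunctions).
Terms are separated by v.
Counting the disjuncts: 7 terms.

7


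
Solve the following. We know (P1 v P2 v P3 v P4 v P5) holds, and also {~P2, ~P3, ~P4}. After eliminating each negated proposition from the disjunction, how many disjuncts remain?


Original disjuncts (5): P1, P2, P3, P4, P5
Negated (eliminate): ~P2, ~P3, ~P4
Remaining disjuncts: P1, P5
Count = 5 - 3 = 2

2


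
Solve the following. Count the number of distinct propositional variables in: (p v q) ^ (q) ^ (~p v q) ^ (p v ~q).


Identify each variable that appears in the formula.
Variables found: p, q
Count = 2

2


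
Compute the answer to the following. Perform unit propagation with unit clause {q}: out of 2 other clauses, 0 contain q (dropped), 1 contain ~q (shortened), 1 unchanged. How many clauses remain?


Satisfied (removed): 0
Shortened (remain): 1
Unchanged (remain): 1
Remaining = 1 + 1 = 2

2


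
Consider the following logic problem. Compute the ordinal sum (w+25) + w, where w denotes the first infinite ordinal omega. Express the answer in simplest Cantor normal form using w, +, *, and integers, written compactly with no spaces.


Compute (w+25) + w.
Ordinal + is associative but NOT commutative; for finite n>0, n + w = w but w + n stays w+n.
(w+25) + w = w + (25+w) = w + w = w*2 (the finite tail 25 is absorbed by the right w).
Result = w*2

w*2


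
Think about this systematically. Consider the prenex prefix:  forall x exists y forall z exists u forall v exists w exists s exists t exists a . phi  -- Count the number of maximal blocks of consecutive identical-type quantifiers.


Quantifier-type sequence: A E A E A E E E E  (A=forall, E=exists)
Group into maximal same-type runs:
  Ax1 | Ex1 | Ax1 | Ex1 | Ax1 | Ex4
Number of blocks = 6

6


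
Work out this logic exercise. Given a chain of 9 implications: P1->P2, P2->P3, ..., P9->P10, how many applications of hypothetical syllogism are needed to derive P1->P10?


With 9 implications in a chain connecting 10 propositions:
P1->P2, P2->P3, ..., P9->P10
Steps needed = (number of implications) - 1 = 9 - 1 = 8

8


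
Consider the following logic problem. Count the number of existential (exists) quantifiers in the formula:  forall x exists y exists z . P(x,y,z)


Quantifier prefix: forall x exists y exists z
Mark each quantifier type:
  U E E
Universal count = 1, Existential count = 2
Asked for existential (exists) quantifiers: 2

2


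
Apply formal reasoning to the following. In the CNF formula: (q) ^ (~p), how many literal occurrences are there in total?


Counting literals in each clause:
Clause 1: 1 literal(s)
Clause 2: 1 literal(s)
Total = 2

2


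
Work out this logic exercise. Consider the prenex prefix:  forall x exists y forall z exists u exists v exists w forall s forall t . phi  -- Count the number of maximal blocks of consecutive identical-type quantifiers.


Quantifier-type sequence: A E A E E E A A  (A=forall, E=exists)
Group into maximal same-type runs:
  Ax1 | Ex1 | Ax1 | Ex3 | Ax2
Number of blocks = 5

5


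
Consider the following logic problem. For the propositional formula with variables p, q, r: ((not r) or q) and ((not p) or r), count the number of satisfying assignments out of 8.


Evaluate all 8 assignments for p, q, r:
p=0, q=0, r=0: 1
p=0, q=0, r=1: 0
p=0, q=1, r=0: 1
p=0, q=1, r=1: 1
p=1, q=0, r=0: 0
p=1, q=0, r=1: 0
p=1, q=1, r=0: 0
p=1, q=1, r=1: 1
Satisfying count = 4

4


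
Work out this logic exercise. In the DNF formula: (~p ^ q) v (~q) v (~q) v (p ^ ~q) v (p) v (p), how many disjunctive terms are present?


A DNF formula is a disjunction of terms (conjunctions).
Terms are separated by v.
Counting the disjuncts: 6 terms.

6


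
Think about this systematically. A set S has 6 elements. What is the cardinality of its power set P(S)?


The power set of a set with n elements has 2^n elements.
|P(S)| = 2^6 = 64

64


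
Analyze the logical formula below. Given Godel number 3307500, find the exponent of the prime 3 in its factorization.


Factorize 3307500 by dividing by 3 repeatedly.
Division steps: 3 divides 3307500 exactly 3 time(s).
Exponent of 3 = 3

3


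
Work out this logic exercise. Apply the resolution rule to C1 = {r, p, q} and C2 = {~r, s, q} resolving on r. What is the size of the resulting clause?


Remove r from C1 and ~r from C2.
C1 remainder: {p, q}
C2 remainder: {s, q}
Union (resolvent): {p, q, s}
Resolvent has 3 literal(s).

3


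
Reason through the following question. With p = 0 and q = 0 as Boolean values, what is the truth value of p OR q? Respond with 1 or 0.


p = 0, q = 0
Operation: p OR q
Evaluate: 0 OR 0 = 0

0


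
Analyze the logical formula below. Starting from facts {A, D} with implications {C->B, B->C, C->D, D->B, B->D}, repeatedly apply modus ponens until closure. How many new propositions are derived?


Initial facts: {A, D}
Apply modus ponens to closure:
  D and D->B  =>  B
  B and B->C  =>  C
Final known: {A, B, C, D}
New propositions: {B, C}
Count = 2

2


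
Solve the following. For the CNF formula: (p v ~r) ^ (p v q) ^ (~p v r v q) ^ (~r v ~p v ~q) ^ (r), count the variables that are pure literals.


Check each variable for pure literal status:
p: mixed (not pure)
q: mixed (not pure)
r: mixed (not pure)
Pure literal count = 0

0


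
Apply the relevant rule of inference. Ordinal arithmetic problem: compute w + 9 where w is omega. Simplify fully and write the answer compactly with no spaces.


Compute w + 9.
Ordinal + is associative but NOT commutative; for finite n>0, n + w = w but w + n stays w+n.
w + 9 is already in normal form (a successor ordinal beyond w).
Result = w+9

w+9


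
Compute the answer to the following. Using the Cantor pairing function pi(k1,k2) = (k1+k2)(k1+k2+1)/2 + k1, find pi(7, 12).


k1 + k2 = 19
(k1+k2)(k1+k2+1)/2 = 19 * 20 / 2 = 190
pi = 190 + 7 = 197

197


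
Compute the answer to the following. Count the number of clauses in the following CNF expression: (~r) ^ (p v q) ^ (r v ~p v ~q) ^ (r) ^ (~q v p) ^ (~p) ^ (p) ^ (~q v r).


A CNF formula is a conjunction of clauses.
Clauses are separated by ^.
Counting the conjuncts: 8 clauses.

8


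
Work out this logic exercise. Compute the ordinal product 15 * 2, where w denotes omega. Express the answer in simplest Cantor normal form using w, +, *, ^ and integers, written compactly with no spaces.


Compute 15 * 2.
Ordinal * is associative and left-distributive over +, but NOT commutative; for finite n>1, n*w = w but w*n stays w*n.
Both finite; ordinal * agrees with natural *: 15 * 2 = 30.
Result = 30

30


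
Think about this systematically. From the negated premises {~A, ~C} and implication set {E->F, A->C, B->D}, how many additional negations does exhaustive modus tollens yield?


Initial negated facts: {~A, ~C}
Apply modus tollens to closure:
  (no implication fires)
Final negated: {~A, ~C}
New negations: {(none)}
Count = 0

0


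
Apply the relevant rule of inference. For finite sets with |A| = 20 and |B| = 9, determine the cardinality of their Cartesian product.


The Cartesian product A x B contains all ordered pairs (a, b).
|A x B| = |A| * |B| = 20 * 9 = 180

180


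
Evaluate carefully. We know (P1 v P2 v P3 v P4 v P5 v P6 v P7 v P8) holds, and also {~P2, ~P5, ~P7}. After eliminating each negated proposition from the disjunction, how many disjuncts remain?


Original disjuncts (8): P1, P2, P3, P4, P5, P6, P7, P8
Negated (eliminate): ~P2, ~P5, ~P7
Remaining disjuncts: P1, P3, P4, P6, P8
Count = 8 - 3 = 5

5


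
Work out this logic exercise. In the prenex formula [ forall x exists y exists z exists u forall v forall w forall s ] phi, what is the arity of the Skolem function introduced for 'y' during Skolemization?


Quantifier prefix: forall x exists y exists z exists u forall v forall w forall s
'y' is existentially quantified at position 2.
Universal variables preceding it: x
Skolem function arity = 1

1


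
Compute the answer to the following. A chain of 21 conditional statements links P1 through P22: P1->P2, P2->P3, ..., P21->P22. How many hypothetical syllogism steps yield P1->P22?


With 21 implications in a chain connecting 22 propositions:
P1->P2, P2->P3, ..., P21->P22
Steps needed = (number of implications) - 1 = 21 - 1 = 20

20


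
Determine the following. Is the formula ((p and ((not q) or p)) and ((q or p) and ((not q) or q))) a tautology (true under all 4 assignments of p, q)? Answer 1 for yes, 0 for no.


Check all 4 assignments:
p=0, q=0: 0
p=0, q=1: 0
p=1, q=0: 1
p=1, q=1: 1
Satisfying count = 2/4.
Tautology iff count = 4: no.

0


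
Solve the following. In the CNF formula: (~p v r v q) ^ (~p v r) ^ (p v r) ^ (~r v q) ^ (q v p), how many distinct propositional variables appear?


Identify each variable that appears in the formula.
Variables found: p, q, r
Count = 3

3


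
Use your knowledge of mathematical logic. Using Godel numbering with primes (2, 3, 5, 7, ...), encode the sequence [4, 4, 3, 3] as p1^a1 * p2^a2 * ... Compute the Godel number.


Encode each element as an exponent of the corresponding prime:
  2^4 = 16
  3^4 = 81
  5^3 = 125
  7^3 = 343
Product = 16 * 81 * 125 * 343 = 55566000

55566000


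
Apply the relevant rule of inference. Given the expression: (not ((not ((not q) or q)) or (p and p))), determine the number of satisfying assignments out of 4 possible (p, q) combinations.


Check all 4 assignments:
p=0, q=0: 1
p=0, q=1: 1
p=1, q=0: 0
p=1, q=1: 0
Count of True = 2

2


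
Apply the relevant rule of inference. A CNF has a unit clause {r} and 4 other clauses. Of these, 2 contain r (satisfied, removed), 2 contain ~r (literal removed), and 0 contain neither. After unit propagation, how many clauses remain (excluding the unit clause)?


Satisfied (removed): 2
Shortened (remain): 2
Unchanged (remain): 0
Remaining = 2 + 0 = 2

2


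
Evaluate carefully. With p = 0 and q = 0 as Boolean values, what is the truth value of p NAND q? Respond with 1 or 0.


p = 0, q = 0
Operation: p NAND q
Evaluate: 0 NAND 0 = 1

1


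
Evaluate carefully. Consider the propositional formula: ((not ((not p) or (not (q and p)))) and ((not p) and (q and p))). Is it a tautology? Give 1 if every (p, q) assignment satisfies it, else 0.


Check all 4 assignments:
p=0, q=0: 0
p=0, q=1: 0
p=1, q=0: 0
p=1, q=1: 0
Satisfying count = 0/4.
Tautology iff count = 4: no.

0


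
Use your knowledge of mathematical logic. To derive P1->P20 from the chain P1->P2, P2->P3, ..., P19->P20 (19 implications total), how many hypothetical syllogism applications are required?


With 19 implications in a chain connecting 20 propositions:
P1->P2, P2->P3, ..., P19->P20
Steps needed = (number of implications) - 1 = 19 - 1 = 18

18


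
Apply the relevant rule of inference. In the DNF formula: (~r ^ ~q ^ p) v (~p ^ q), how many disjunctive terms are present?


A DNF formula is a disjunction of terms (conjunctions).
Terms are separated by v.
Counting the disjuncts: 2 terms.

2


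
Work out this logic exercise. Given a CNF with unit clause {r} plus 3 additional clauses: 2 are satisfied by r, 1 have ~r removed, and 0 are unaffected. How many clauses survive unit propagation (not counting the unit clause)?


Satisfied (removed): 2
Shortened (remain): 1
Unchanged (remain): 0
Remaining = 1 + 0 = 1

1


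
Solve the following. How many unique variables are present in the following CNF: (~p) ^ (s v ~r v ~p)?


Identify each variable that appears in the formula.
Variables found: p, r, s
Count = 3

3


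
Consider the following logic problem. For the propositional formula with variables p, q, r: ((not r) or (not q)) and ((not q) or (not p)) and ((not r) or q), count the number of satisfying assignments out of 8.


Evaluate all 8 assignments for p, q, r:
p=0, q=0, r=0: 1
p=0, q=0, r=1: 0
p=0, q=1, r=0: 1
p=0, q=1, r=1: 0
p=1, q=0, r=0: 1
p=1, q=0, r=1: 0
p=1, q=1, r=0: 0
p=1, q=1, r=1: 0
Satisfying count = 3

3


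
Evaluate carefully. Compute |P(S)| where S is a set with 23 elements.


The power set of a set with n elements has 2^n elements.
|P(S)| = 2^23 = 8388608

8388608


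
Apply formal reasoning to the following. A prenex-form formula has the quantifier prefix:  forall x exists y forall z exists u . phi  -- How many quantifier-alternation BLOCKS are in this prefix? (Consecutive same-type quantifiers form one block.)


Quantifier-type sequence: A E A E  (A=forall, E=exists)
Group into maximal same-type runs:
  Ax1 | Ex1 | Ax1 | Ex1
Number of blocks = 4

4


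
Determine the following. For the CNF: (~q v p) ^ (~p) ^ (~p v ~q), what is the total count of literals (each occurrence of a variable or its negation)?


Counting literals in each clause:
Clause 1: 2 literal(s)
Clause 2: 1 literal(s)
Clause 3: 2 literal(s)
Total = 5

5


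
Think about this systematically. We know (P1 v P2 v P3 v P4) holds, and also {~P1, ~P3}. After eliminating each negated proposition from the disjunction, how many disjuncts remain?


Original disjuncts (4): P1, P2, P3, P4
Negated (eliminate): ~P1, ~P3
Remaining disjuncts: P2, P4
Count = 4 - 2 = 2

2


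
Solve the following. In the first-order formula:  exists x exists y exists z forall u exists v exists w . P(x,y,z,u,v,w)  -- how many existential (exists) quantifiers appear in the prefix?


Quantifier prefix: exists x exists y exists z forall u exists v exists w
Mark each quantifier type:
  E E E U E E
Universal count = 1, Existential count = 5
Asked for existential (exists) quantifiers: 5

5


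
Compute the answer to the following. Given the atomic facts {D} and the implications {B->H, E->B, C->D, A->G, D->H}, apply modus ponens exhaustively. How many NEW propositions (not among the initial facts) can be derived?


Initial facts: {D}
Apply modus ponens to closure:
  D and D->H  =>  H
Final known: {D, H}
New propositions: {H}
Count = 1

1


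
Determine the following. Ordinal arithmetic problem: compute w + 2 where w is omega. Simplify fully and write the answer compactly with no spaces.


Compute w + 2.
Ordinal + is associative but NOT commutative; for finite n>0, n + w = w but w + n stays w+n.
w + 2 is already in normal form (a successor ordinal beyond w).
Result = w+2

w+2


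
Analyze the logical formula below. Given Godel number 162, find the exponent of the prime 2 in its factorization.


Factorize 162 by dividing by 2 repeatedly.
Division steps: 2 divides 162 exactly 1 time(s).
Exponent of 2 = 1

1


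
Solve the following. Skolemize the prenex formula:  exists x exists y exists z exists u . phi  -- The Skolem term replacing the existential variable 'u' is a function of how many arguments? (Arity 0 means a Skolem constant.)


Quantifier prefix: exists x exists y exists z exists u
'u' is existentially quantified at position 4.
No universal quantifiers precede it.
Skolem function arity = 0 (a Skolem constant)

0


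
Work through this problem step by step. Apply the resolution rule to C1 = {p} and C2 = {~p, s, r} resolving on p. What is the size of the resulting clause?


Remove p from C1 and ~p from C2.
C1 remainder: {}
C2 remainder: {s, r}
Union (resolvent): {r, s}
Resolvent has 2 literal(s).

2


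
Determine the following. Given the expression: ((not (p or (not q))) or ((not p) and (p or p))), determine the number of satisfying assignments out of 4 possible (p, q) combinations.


Check all 4 assignments:
p=0, q=0: 0
p=0, q=1: 1
p=1, q=0: 0
p=1, q=1: 0
Count of True = 1

1


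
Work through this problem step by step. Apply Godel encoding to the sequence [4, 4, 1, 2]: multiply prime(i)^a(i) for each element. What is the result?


Encode each element as an exponent of the corresponding prime:
  2^4 = 16
  3^4 = 81
  5^1 = 5
  7^2 = 49
Product = 16 * 81 * 5 * 49 = 317520

317520


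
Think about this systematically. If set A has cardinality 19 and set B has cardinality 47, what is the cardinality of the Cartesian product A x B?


The Cartesian product A x B contains all ordered pairs (a, b).
|A x B| = |A| * |B| = 19 * 47 = 893

893


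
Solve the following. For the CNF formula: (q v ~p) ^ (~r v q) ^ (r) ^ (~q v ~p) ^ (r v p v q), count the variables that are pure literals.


Check each variable for pure literal status:
p: mixed (not pure)
q: mixed (not pure)
r: mixed (not pure)
Pure literal count = 0

0


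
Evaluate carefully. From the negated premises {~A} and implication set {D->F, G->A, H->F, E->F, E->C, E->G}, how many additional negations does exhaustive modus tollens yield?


Initial negated facts: {~A}
Apply modus tollens to closure:
  ~A and G->A  =>  ~G
  ~G and E->G  =>  ~E
Final negated: {~A, ~E, ~G}
New negations: {~E, ~G}
Count = 2

2


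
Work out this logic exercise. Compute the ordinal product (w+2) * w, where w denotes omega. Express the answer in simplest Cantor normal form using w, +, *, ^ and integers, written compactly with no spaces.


Compute (w+2) * w.
Ordinal * is associative and left-distributive over +, but NOT commutative; for finite n>1, n*w = w but w*n stays w*n.
(w+2) * w = sup{(w+2)*k : k<w} = sup{w*k+2} = w^2 (the +2 tail is absorbed in the limit).
Result = w^2

w^2


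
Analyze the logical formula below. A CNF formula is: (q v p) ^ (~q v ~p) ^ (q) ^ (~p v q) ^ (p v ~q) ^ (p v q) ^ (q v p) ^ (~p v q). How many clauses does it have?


A CNF formula is a conjunction of clauses.
Clauses are separated by ^.
Counting the conjuncts: 8 clauses.

8


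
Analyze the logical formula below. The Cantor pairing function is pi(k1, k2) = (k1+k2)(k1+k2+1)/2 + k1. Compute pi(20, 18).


k1 + k2 = 38
(k1+k2)(k1+k2+1)/2 = 38 * 39 / 2 = 741
pi = 741 + 20 = 761

761


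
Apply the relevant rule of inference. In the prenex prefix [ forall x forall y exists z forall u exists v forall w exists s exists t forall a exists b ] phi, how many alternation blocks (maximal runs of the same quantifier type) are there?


Quantifier-type sequence: A A E A E A E E A E  (A=forall, E=exists)
Group into maximal same-type runs:
  Ax2 | Ex1 | Ax1 | Ex1 | Ax1 | Ex2 | Ax1 | Ex1
Number of blocks = 8

8


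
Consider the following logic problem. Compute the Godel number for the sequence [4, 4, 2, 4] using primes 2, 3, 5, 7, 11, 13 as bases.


Encode each element as an exponent of the corresponding prime:
  2^4 = 16
  3^4 = 81
  5^2 = 25
  7^4 = 2401
Product = 16 * 81 * 25 * 2401 = 77792400

77792400


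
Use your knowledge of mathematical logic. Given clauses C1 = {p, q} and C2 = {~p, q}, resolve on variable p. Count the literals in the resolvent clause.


Remove p from C1 and ~p from C2.
C1 remainder: {q}
C2 remainder: {q}
Union (resolvent): {q}
Resolvent has 1 literal(s).

1


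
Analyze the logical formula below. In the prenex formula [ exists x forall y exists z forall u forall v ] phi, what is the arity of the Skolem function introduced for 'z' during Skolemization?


Quantifier prefix: exists x forall y exists z forall u forall v
'z' is existentially quantified at position 3.
Universal variables preceding it: y
Skolem function arity = 1

1
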